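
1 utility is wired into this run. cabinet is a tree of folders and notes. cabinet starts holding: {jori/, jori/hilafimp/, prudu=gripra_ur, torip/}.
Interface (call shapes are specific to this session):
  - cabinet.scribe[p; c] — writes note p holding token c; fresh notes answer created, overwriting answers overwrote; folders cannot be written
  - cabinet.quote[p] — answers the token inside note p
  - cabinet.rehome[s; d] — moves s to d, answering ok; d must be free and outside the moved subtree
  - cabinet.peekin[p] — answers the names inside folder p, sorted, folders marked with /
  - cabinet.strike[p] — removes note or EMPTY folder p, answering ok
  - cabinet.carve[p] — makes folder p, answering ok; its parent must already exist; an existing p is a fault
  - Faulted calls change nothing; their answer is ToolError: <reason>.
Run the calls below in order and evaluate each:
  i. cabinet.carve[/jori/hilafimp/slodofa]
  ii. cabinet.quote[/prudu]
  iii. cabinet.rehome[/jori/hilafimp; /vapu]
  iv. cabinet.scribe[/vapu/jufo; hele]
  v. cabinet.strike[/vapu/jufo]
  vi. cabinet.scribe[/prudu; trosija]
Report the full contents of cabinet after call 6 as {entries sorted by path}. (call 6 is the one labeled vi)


Answer: {jori/, prudu=trosija, torip/, vapu/, vapu/slodofa/}

Derivation:
Step: cabinet.carve[p: /jori/hilafimp/slodofa]
Result: ok
Step: cabinet.quote[p: /prudu]
Result: gripra_ur
Step: cabinet.rehome[s: /jori/hilafimp; d: /vapu]
Result: ok
Step: cabinet.scribe[p: /vapu/jufo; c: hele]
Result: created
Step: cabinet.strike[p: /vapu/jufo]
Result: ok
Step: cabinet.scribe[p: /prudu; c: trosija]
Result: overwrote


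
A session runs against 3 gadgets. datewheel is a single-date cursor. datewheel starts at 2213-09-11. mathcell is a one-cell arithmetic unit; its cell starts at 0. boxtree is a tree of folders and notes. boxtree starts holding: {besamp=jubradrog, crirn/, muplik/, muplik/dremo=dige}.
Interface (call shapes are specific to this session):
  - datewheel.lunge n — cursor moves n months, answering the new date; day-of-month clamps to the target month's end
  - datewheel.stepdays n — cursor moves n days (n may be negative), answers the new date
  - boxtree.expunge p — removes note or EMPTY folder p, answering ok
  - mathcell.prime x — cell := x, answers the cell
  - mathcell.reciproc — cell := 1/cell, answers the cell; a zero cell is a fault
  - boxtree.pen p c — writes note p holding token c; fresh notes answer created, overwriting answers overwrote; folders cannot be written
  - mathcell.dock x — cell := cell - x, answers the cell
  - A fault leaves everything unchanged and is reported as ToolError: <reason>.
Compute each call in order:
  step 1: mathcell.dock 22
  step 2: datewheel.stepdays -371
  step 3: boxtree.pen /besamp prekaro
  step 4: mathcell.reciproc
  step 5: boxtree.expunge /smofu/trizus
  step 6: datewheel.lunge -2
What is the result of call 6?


Answer: 2212-07-05

Derivation:
# dock(x: 22) == -22
# stepdays(n: -371) == 2212-09-05
# pen(p: /besamp, c: prekaro) == overwrote
# reciproc() == -1/22
# expunge(p: /smofu/trizus) == ToolError: not found
# lunge(n: -2) == 2212-07-05


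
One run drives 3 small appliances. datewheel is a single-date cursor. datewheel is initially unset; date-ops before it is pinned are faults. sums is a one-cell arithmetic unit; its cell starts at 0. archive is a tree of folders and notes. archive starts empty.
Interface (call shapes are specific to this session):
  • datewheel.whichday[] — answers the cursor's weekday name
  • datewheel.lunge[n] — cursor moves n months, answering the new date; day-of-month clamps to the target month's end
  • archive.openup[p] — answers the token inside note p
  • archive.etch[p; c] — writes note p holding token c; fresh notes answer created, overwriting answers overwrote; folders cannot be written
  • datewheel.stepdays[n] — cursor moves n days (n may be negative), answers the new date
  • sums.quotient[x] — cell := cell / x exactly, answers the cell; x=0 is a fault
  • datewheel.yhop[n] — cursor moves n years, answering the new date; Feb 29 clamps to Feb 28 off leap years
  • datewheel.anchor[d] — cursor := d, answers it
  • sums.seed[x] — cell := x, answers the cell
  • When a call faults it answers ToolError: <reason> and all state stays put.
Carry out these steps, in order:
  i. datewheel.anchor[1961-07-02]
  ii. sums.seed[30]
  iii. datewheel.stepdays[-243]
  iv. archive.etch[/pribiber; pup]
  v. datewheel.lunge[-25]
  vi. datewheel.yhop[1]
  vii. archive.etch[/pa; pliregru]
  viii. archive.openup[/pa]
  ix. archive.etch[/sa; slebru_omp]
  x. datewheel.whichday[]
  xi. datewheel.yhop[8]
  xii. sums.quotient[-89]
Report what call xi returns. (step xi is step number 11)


Answer: 1967-10-01

Derivation:
·→ datewheel.anchor(d=1961-07-02)
·← 1961-07-02
·→ sums.seed(x=30)
·← 30
·→ datewheel.stepdays(n=-243)
·← 1960-11-01
·→ archive.etch(p=/pribiber, c=pup)
·← created
·→ datewheel.lunge(n=-25)
·← 1958-10-01
·→ datewheel.yhop(n=1)
·← 1959-10-01
·→ archive.etch(p=/pa, c=pliregru)
·← created
·→ archive.openup(p=/pa)
·← pliregru
·→ archive.etch(p=/sa, c=slebru_omp)
·← created
·→ datewheel.whichday()
·← Thursday
·→ datewheel.yhop(n=8)
·← 1967-10-01
·→ sums.quotient(x=-89)
·← -30/89


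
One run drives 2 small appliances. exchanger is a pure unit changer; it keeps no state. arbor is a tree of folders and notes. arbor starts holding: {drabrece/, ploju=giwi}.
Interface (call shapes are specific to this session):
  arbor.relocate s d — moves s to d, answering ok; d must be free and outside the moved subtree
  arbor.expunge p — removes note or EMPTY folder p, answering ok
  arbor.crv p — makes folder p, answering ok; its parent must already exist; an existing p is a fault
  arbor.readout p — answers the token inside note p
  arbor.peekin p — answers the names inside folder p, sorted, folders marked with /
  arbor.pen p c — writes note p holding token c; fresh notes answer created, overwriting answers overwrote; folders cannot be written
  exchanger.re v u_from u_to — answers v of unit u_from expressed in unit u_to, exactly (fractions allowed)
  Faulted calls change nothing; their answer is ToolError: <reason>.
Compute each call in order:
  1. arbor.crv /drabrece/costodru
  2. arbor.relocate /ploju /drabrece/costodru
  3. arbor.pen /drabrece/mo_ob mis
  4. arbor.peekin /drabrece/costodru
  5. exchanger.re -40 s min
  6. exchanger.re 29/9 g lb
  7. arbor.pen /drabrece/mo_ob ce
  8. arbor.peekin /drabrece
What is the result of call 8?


Do: arbor.crv[p: /drabrece/costodru]
See: ok
Do: arbor.relocate[s: /ploju; d: /drabrece/costodru]
See: ToolError: exists
Do: arbor.pen[p: /drabrece/mo_ob; c: mis]
See: created
Do: arbor.peekin[p: /drabrece/costodru]
See: []
Do: exchanger.re[v: -40; u_from: s; u_to: min]
See: -2/3
Do: exchanger.re[v: 29/9; u_from: g; u_to: lb]
See: 2900000/408233133
Do: arbor.pen[p: /drabrece/mo_ob; c: ce]
See: overwrote
Do: arbor.peekin[p: /drabrece]
See: [costodru/, mo_ob]

Answer: [costodru/, mo_ob]


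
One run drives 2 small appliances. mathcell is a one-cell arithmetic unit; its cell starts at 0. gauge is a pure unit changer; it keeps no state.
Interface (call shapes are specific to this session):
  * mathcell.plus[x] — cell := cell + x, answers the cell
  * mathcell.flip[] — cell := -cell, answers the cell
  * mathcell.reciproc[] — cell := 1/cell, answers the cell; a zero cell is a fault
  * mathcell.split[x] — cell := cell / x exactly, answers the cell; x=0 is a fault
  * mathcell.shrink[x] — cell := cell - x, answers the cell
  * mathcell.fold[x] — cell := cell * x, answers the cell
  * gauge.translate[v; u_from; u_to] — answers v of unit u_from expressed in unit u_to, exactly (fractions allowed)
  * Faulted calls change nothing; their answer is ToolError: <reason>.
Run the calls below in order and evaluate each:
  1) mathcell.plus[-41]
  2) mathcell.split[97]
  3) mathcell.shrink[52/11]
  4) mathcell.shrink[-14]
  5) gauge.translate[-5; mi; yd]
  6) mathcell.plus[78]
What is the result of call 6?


-> plus(x=-41)
<- -41
-> split(x=97)
<- -41/97
-> shrink(x=52/11)
<- -5495/1067
-> shrink(x=-14)
<- 9443/1067
-> translate(v=-5, u_from=mi, u_to=yd)
<- -8800
-> plus(x=78)
<- 92669/1067

Answer: 92669/1067


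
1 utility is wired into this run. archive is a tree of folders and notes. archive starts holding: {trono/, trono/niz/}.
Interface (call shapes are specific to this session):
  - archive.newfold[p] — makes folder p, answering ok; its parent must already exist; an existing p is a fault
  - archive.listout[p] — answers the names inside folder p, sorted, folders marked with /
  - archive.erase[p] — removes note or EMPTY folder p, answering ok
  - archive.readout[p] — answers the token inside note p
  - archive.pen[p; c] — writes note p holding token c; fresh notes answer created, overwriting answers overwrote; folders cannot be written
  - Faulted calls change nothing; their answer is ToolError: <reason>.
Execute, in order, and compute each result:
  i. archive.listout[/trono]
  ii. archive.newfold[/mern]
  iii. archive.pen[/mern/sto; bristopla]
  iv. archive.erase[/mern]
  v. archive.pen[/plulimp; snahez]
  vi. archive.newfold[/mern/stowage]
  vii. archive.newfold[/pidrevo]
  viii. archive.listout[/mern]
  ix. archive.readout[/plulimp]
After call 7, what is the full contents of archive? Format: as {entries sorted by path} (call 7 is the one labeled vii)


Answer: {mern/, mern/sto=bristopla, mern/stowage/, pidrevo/, plulimp=snahez, trono/, trono/niz/}

Derivation:
>>> archive.listout p→/trono
:: [niz/]
>>> archive.newfold p→/mern
:: ok
>>> archive.pen p→/mern/sto c→bristopla
:: created
>>> archive.erase p→/mern
:: ToolError: not empty
>>> archive.pen p→/plulimp c→snahez
:: created
>>> archive.newfold p→/mern/stowage
:: ok
>>> archive.newfold p→/pidrevo
:: ok
>>> archive.listout p→/mern
:: [sto, stowage/]
>>> archive.readout p→/plulimp
:: snahez


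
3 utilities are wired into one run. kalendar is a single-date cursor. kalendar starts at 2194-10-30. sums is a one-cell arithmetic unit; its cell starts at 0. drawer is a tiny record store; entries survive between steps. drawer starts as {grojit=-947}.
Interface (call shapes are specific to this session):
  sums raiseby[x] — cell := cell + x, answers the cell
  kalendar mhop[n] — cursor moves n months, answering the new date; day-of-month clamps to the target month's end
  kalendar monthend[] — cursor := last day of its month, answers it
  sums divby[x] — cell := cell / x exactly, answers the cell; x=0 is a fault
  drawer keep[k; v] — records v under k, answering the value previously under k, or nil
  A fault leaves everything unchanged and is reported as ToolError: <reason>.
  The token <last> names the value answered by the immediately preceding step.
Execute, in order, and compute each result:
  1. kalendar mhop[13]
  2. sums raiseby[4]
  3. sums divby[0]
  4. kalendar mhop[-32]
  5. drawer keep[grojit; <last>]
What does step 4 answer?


Answer: 2193-03-30

Derivation:
> kalendar mhop n: 13
  2195-11-30
> sums raiseby x: 4
  4
> sums divby x: 0
  ToolError: division by zero
> kalendar mhop n: -32
  2193-03-30
> drawer keep k: grojit v: <last>
  -947


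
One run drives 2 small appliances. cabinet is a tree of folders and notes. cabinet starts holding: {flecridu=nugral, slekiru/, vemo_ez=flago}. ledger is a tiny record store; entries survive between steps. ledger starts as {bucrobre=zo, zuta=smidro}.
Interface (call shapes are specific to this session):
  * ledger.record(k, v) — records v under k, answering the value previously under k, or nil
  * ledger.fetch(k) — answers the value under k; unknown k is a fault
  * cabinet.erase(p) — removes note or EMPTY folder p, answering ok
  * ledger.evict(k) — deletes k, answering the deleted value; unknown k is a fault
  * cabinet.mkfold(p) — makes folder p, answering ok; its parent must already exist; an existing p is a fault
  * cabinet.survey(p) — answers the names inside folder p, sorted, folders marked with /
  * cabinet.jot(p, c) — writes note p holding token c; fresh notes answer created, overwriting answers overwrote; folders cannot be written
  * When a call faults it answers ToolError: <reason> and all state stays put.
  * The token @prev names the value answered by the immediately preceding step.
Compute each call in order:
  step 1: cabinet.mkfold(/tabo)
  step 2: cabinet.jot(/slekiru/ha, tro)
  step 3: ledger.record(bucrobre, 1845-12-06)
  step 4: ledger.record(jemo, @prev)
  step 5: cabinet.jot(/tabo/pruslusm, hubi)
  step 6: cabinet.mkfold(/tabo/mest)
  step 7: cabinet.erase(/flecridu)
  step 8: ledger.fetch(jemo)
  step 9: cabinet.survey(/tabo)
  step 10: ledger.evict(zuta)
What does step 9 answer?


Answer: [mest/, pruslusm]

Derivation:
Step: mkfold[p: /tabo]
Result: ok
Step: jot[p: /slekiru/ha; c: tro]
Result: created
Step: record[k: bucrobre; v: 1845-12-06]
Result: zo
Step: record[k: jemo; v: @prev]
Result: nil
Step: jot[p: /tabo/pruslusm; c: hubi]
Result: created
Step: mkfold[p: /tabo/mest]
Result: ok
Step: erase[p: /flecridu]
Result: ok
Step: fetch[k: jemo]
Result: zo
Step: survey[p: /tabo]
Result: [mest/, pruslusm]
Step: evict[k: zuta]
Result: smidro


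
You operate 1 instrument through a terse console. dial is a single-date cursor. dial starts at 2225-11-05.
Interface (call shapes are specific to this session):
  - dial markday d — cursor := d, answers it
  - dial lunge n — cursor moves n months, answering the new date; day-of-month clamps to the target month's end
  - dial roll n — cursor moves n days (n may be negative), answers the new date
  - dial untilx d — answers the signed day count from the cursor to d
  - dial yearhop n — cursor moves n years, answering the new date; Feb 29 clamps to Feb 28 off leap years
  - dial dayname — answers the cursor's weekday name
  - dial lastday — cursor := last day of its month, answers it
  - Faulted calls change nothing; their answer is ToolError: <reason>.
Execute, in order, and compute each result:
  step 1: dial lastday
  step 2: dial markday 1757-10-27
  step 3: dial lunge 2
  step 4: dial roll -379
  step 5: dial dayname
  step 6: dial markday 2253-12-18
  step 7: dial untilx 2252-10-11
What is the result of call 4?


Answer: 1756-12-13

Derivation:
-> dial lastday()
<- 2225-11-30
-> dial markday(d→1757-10-27)
<- 1757-10-27
-> dial lunge(n→2)
<- 1757-12-27
-> dial roll(n→-379)
<- 1756-12-13
-> dial dayname()
<- Monday
-> dial markday(d→2253-12-18)
<- 2253-12-18
-> dial untilx(d→2252-10-11)
<- -433


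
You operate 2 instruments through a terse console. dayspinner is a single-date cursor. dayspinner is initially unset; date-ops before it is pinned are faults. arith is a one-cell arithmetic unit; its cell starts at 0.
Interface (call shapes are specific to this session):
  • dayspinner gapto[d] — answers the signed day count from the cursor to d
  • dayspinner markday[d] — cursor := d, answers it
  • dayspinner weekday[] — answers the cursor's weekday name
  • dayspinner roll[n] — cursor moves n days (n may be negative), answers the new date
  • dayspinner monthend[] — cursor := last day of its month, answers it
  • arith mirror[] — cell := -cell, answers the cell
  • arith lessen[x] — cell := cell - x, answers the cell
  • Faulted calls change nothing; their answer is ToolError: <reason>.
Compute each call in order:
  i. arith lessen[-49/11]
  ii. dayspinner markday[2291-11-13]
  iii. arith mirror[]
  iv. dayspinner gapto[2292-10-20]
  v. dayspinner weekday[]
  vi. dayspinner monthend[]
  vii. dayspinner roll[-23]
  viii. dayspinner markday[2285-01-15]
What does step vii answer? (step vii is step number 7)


Answer: 2291-11-07

Derivation:
>> arith lessen(x=-49/11)
<< 49/11
>> dayspinner markday(d=2291-11-13)
<< 2291-11-13
>> arith mirror()
<< -49/11
>> dayspinner gapto(d=2292-10-20)
<< 342
>> dayspinner weekday()
<< Friday
>> dayspinner monthend()
<< 2291-11-30
>> dayspinner roll(n=-23)
<< 2291-11-07
>> dayspinner markday(d=2285-01-15)
<< 2285-01-15


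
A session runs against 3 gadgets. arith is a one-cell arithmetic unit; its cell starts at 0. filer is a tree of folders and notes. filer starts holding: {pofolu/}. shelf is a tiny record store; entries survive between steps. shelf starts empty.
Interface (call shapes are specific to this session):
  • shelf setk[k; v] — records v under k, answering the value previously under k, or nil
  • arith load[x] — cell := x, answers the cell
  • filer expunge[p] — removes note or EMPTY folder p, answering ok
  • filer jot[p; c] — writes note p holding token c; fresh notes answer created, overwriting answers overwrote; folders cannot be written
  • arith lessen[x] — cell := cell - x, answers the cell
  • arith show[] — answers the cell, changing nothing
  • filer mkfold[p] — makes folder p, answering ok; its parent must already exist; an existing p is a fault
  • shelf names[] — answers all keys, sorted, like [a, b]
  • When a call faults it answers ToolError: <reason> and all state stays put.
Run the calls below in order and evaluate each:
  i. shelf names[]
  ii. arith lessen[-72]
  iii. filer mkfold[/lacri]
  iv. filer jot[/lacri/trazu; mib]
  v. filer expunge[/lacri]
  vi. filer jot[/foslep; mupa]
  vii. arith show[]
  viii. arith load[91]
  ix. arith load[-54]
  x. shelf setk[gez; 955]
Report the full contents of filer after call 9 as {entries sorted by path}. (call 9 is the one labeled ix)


>>> shelf names
:: []
>>> arith lessen x→-72
:: 72
>>> filer mkfold p→/lacri
:: ok
>>> filer jot p→/lacri/trazu c→mib
:: created
>>> filer expunge p→/lacri
:: ToolError: not empty
>>> filer jot p→/foslep c→mupa
:: created
>>> arith show
:: 72
>>> arith load x→91
:: 91
>>> arith load x→-54
:: -54
>>> shelf setk k→gez v→955
:: nil

Answer: {foslep=mupa, lacri/, lacri/trazu=mib, pofolu/}


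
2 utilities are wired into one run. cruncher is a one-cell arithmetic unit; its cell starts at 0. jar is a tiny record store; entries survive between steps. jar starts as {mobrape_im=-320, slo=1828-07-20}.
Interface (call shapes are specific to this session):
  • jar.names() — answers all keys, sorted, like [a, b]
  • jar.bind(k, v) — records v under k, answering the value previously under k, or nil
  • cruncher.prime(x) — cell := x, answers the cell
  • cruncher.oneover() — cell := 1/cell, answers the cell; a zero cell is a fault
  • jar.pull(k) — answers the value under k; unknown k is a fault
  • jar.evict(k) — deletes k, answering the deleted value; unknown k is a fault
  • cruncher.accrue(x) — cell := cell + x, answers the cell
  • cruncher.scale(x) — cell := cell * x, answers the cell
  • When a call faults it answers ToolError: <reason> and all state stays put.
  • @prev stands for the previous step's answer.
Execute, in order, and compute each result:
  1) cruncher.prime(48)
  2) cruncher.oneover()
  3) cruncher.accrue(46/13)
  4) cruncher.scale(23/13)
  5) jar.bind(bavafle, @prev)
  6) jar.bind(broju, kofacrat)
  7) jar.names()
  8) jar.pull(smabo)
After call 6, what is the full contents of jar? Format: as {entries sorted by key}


==> prime(x: 48)
<== 48
==> oneover()
<== 1/48
==> accrue(x: 46/13)
<== 2221/624
==> scale(x: 23/13)
<== 51083/8112
==> bind(k: bavafle, v: @prev)
<== nil
==> bind(k: broju, v: kofacrat)
<== nil
==> names()
<== [bavafle, broju, mobrape_im, slo]
==> pull(k: smabo)
<== ToolError: no such key smabo

Answer: {bavafle=51083/8112, broju=kofacrat, mobrape_im=-320, slo=1828-07-20}


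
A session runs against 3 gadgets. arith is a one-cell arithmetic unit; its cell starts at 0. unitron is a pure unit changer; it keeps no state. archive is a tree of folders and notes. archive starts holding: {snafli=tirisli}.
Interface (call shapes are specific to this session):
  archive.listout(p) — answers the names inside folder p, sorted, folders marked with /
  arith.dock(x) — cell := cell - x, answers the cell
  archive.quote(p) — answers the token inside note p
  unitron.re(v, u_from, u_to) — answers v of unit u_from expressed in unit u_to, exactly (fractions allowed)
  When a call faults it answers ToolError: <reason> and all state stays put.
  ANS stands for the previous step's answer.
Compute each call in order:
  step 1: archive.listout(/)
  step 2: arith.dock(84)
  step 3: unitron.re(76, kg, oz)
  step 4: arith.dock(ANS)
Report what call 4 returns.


~$ archive.listout p: /
[out] [snafli]
~$ arith.dock x: 84
[out] -84
~$ unitron.re v: 76 u_from: kg u_to: oz
[out] 121600000000/45359237
~$ arith.dock x: ANS
[out] -125410175908/45359237

Answer: -125410175908/45359237


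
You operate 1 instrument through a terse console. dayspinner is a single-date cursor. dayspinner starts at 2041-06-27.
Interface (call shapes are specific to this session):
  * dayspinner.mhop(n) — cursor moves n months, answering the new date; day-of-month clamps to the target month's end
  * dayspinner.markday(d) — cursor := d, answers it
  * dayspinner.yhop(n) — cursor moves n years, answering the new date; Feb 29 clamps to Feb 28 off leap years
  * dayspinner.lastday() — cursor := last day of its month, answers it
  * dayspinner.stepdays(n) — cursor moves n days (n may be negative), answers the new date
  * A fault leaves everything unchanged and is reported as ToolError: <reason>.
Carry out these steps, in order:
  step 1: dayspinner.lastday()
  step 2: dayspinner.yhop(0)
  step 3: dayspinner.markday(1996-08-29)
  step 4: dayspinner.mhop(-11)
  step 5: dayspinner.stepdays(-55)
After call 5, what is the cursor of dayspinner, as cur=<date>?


Answer: cur=1995-08-05

Derivation:
I use lastday, which returns 2041-06-30.
Calling yhop(n=0), which returns 2041-06-30.
I invoke markday(d=1996-08-29), — result: 1996-08-29.
Then mhop(n=-11), giving 1995-09-29.
Then stepdays(n=-55), and get 1995-08-05.


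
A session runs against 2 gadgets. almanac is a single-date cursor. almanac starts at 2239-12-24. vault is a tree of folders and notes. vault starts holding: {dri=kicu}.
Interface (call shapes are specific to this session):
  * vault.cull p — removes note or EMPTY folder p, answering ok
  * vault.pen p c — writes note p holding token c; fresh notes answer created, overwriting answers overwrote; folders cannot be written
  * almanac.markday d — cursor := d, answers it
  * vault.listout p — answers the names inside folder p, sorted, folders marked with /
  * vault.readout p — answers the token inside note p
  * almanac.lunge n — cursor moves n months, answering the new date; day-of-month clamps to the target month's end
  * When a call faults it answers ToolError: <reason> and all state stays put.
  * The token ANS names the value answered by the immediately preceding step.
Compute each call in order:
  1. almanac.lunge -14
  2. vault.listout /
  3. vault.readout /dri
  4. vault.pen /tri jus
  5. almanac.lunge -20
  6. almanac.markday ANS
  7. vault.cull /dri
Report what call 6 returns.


Calling lunge with n='-14', and get 2238-10-24.
Calling listout with p='/': [dri].
Then readout with p='/dri', and observe kicu.
I run pen with p='/tri', c='jus': created.
Now I run lunge with n='-20': 2237-02-24.
I invoke markday with d='ANS', which returns 2237-02-24.
I call cull with p='/dri', and get ok.

Answer: 2237-02-24


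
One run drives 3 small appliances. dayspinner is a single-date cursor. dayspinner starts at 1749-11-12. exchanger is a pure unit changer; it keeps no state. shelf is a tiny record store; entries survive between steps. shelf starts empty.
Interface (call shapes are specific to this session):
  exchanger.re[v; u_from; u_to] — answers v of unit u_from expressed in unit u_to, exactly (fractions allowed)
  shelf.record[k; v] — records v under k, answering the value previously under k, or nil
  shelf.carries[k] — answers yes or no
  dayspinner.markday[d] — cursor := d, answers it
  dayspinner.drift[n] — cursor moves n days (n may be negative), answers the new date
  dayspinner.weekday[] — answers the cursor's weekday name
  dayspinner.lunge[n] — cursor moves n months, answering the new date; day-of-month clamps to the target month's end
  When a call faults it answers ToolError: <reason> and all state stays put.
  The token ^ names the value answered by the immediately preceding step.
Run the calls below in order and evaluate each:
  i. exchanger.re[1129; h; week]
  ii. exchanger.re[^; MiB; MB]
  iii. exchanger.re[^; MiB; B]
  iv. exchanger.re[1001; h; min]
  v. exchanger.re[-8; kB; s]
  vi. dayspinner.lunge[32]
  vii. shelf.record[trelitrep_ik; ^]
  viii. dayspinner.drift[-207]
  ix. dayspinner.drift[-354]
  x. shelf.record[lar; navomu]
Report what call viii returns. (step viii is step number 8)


Answer: 1751-12-18

Derivation:
Now I run exchanger.re(v→1129, u_from→h, u_to→week), — result: 1129/168.
Next I call exchanger.re(v→^, u_from→MiB, u_to→MB): 2312192/328125.
Invoking exchanger.re(v→^, u_from→MiB, u_to→B), and see 2424509038592/328125.
I run exchanger.re(v→1001, u_from→h, u_to→min), and observe 60060.
Calling exchanger.re(v→-8, u_from→kB, u_to→s), and observe ToolError: incompatible units.
I try dayspinner.lunge(n→32), → 1752-07-12.
I invoke shelf.record(k→trelitrep_ik, v→^), → nil.
Now I run dayspinner.drift(n→-207), and get 1751-12-18.
Invoking dayspinner.drift(n→-354), and see 1750-12-29.
Invoking shelf.record(k→lar, v→navomu), — result: nil.


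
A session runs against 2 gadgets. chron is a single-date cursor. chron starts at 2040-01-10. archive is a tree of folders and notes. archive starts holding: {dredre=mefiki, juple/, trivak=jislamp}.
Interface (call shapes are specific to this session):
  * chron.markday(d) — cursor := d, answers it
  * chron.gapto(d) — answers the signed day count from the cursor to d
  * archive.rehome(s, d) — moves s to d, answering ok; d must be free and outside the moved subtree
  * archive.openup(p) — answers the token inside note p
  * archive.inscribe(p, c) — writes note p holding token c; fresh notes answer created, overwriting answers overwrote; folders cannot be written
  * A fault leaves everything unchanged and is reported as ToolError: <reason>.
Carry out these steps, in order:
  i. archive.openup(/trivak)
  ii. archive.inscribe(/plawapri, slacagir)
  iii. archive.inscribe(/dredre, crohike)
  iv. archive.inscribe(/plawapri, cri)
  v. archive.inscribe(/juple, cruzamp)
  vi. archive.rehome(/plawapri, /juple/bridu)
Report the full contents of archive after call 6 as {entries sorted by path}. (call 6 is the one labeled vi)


Answer: {dredre=crohike, juple/, juple/bridu=cri, trivak=jislamp}

Derivation:
# openup(p→/trivak) : jislamp
# inscribe(p→/plawapri, c→slacagir) : created
# inscribe(p→/dredre, c→crohike) : overwrote
# inscribe(p→/plawapri, c→cri) : overwrote
# inscribe(p→/juple, c→cruzamp) : ToolError: is a directory
# rehome(s→/plawapri, d→/juple/bridu) : ok


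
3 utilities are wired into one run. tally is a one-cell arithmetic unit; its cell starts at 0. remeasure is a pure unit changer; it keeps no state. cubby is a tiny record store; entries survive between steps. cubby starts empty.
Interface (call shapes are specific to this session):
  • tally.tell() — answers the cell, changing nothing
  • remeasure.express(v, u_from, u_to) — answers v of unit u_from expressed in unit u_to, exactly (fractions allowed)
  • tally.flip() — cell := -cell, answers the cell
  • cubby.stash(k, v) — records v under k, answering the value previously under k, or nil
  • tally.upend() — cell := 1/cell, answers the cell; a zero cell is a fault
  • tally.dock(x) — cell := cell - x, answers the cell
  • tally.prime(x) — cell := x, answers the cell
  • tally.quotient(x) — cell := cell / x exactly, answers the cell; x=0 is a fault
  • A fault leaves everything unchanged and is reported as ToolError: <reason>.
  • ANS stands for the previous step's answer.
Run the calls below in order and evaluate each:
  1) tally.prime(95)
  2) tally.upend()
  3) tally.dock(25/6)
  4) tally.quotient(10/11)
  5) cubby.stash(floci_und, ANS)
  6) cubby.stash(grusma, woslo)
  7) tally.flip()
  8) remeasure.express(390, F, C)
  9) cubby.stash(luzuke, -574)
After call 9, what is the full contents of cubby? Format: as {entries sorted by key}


Answer: {floci_und=-26059/5700, grusma=woslo, luzuke=-574}

Derivation:
Now I run tally.prime using x: 95, giving 95.
Calling tally.upend(), yielding 1/95.
I call tally.dock using x: 25/6, → -2369/570.
Now I run tally.quotient using x: 10/11, yielding -26059/5700.
Using cubby.stash using k: floci_und, v: ANS, and get nil.
Then cubby.stash using k: grusma, v: woslo, yielding nil.
Invoking tally.flip, and observe 26059/5700.
Using remeasure.express using v: 390, u_from: F, u_to: C, → 1790/9.
Next I call cubby.stash using k: luzuke, v: -574, yielding nil.


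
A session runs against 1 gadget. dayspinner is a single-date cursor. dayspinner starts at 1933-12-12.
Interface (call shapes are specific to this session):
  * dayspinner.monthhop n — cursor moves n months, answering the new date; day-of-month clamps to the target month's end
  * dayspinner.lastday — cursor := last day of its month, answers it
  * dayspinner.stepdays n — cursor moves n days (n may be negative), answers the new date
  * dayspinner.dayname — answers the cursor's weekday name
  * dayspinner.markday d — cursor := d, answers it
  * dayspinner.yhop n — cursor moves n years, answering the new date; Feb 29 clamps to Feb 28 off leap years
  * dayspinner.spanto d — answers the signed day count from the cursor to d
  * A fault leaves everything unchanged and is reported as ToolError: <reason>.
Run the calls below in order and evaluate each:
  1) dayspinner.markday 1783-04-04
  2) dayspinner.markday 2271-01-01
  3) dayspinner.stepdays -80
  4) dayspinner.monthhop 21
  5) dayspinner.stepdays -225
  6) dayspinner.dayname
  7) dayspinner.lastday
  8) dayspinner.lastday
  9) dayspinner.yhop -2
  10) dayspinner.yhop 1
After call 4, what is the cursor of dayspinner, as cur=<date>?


Answer: cur=2272-07-13

Derivation:
> dayspinner.markday d→1783-04-04
= 1783-04-04
> dayspinner.markday d→2271-01-01
= 2271-01-01
> dayspinner.stepdays n→-80
= 2270-10-13
> dayspinner.monthhop n→21
= 2272-07-13
> dayspinner.stepdays n→-225
= 2271-12-01
> dayspinner.dayname
= Friday
> dayspinner.lastday
= 2271-12-31
> dayspinner.lastday
= 2271-12-31
> dayspinner.yhop n→-2
= 2269-12-31
> dayspinner.yhop n→1
= 2270-12-31


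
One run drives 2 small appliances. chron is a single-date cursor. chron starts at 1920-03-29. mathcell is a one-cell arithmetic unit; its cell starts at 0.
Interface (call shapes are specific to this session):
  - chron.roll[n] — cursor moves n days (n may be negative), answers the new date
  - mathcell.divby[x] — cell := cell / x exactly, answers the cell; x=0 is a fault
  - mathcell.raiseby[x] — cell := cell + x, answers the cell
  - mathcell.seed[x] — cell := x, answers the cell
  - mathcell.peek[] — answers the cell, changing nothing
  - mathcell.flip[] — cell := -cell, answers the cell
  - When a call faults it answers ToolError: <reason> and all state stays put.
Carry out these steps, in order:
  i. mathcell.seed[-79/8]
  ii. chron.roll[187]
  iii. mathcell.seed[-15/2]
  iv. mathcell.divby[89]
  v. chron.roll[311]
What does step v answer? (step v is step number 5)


;; 1. mathcell.seed(-79/8) -> -79/8
;; 2. chron.roll(187) -> 1920-10-02
;; 3. mathcell.seed(-15/2) -> -15/2
;; 4. mathcell.divby(89) -> -15/178
;; 5. chron.roll(311) -> 1921-08-09

Answer: 1921-08-09


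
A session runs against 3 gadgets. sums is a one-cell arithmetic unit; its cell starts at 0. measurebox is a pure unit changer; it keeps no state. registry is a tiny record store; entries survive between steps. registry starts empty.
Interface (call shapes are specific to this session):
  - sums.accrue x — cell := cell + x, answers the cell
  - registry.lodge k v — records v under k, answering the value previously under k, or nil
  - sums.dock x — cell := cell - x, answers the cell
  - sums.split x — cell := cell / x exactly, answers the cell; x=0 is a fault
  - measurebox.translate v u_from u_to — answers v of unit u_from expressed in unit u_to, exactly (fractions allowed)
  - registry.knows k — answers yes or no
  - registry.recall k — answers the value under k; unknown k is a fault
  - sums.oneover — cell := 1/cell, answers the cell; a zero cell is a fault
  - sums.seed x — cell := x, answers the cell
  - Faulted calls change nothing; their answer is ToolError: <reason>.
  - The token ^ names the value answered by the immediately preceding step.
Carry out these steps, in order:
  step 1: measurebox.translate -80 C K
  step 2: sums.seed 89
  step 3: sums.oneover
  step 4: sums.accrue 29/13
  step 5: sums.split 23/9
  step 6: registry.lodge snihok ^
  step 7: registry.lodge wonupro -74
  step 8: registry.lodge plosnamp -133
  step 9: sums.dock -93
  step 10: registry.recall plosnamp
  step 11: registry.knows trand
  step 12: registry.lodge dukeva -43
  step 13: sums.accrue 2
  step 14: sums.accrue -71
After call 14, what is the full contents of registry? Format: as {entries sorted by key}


Answer: {dukeva=-43, plosnamp=-133, snihok=23346/26611, wonupro=-74}

Derivation:
% measurebox.translate -80 C K
= 3863/20
% sums.seed 89
= 89
% sums.oneover
= 1/89
% sums.accrue 29/13
= 2594/1157
% sums.split 23/9
= 23346/26611
% registry.lodge snihok ^
= nil
% registry.lodge wonupro -74
= nil
% registry.lodge plosnamp -133
= nil
% sums.dock -93
= 2498169/26611
% registry.recall plosnamp
= -133
% registry.knows trand
= no
% registry.lodge dukeva -43
= nil
% sums.accrue 2
= 2551391/26611
% sums.accrue -71
= 662010/26611


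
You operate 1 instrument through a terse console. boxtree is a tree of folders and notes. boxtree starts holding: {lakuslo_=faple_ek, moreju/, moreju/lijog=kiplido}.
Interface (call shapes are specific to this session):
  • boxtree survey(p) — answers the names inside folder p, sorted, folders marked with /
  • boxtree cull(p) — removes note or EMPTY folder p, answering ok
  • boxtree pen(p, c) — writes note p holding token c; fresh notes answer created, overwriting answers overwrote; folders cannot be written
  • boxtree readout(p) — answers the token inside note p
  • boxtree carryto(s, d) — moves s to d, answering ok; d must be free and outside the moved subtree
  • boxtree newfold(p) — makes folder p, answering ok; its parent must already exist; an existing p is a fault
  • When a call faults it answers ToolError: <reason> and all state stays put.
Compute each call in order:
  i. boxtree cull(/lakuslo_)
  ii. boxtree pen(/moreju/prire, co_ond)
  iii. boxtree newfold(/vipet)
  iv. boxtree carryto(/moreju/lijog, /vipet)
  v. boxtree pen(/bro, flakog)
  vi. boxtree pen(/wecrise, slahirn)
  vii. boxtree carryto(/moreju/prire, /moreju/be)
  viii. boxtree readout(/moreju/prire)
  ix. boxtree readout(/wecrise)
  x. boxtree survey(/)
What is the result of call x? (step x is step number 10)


Answer: [bro, moreju/, vipet/, wecrise]

Derivation:
% boxtree cull p='/lakuslo_'
  ok
% boxtree pen p='/moreju/prire' c='co_ond'
  created
% boxtree newfold p='/vipet'
  ok
% boxtree carryto s='/moreju/lijog' d='/vipet'
  ToolError: exists
% boxtree pen p='/bro' c='flakog'
  created
% boxtree pen p='/wecrise' c='slahirn'
  created
% boxtree carryto s='/moreju/prire' d='/moreju/be'
  ok
% boxtree readout p='/moreju/prire'
  ToolError: not found
% boxtree readout p='/wecrise'
  slahirn
% boxtree survey p='/'
  [bro, moreju/, vipet/, wecrise]


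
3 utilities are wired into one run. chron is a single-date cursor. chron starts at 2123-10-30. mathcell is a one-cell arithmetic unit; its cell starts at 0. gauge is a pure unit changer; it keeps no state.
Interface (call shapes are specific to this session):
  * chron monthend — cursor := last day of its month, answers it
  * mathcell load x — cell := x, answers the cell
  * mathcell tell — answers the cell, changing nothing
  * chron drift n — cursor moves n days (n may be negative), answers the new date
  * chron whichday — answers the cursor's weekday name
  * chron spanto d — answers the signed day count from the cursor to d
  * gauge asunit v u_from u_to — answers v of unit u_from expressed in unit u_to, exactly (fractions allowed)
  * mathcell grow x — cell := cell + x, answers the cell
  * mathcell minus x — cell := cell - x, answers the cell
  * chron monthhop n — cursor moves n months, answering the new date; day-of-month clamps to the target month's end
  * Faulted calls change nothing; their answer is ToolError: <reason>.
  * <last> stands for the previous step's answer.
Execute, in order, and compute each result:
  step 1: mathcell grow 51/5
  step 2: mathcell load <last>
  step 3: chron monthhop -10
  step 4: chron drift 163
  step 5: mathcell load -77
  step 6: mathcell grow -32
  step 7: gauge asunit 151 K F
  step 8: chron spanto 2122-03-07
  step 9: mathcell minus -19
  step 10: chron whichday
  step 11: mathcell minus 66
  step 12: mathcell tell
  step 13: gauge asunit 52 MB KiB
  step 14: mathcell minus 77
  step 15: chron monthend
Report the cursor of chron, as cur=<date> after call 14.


Answer: cur=2123-06-11

Derivation:
Do: mathcell grow[51/5]
See: 51/5
Do: mathcell load[<last>]
See: 51/5
Do: chron monthhop[-10]
See: 2122-12-30
Do: chron drift[163]
See: 2123-06-11
Do: mathcell load[-77]
See: -77
Do: mathcell grow[-32]
See: -109
Do: gauge asunit[151; K; F]
See: -18787/100
Do: chron spanto[2122-03-07]
See: -461
Do: mathcell minus[-19]
See: -90
Do: chron whichday[]
See: Friday
Do: mathcell minus[66]
See: -156
Do: mathcell tell[]
See: -156
Do: gauge asunit[52; MB; KiB]
See: 203125/4
Do: mathcell minus[77]
See: -233
Do: chron monthend[]
See: 2123-06-30


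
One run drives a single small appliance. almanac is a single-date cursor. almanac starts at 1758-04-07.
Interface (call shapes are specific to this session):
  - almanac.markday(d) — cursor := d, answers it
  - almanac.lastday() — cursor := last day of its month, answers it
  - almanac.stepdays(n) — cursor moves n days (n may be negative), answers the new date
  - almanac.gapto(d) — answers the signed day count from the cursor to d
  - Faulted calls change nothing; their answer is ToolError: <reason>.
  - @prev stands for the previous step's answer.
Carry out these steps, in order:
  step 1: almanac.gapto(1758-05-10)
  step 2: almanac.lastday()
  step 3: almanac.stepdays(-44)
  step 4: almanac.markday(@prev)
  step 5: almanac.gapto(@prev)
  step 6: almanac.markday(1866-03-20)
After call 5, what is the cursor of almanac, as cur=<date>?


Step: almanac.gapto[d='1758-05-10']
Result: 33
Step: almanac.lastday[]
Result: 1758-04-30
Step: almanac.stepdays[n='-44']
Result: 1758-03-17
Step: almanac.markday[d='@prev']
Result: 1758-03-17
Step: almanac.gapto[d='@prev']
Result: 0
Step: almanac.markday[d='1866-03-20']
Result: 1866-03-20

Answer: cur=1758-03-17


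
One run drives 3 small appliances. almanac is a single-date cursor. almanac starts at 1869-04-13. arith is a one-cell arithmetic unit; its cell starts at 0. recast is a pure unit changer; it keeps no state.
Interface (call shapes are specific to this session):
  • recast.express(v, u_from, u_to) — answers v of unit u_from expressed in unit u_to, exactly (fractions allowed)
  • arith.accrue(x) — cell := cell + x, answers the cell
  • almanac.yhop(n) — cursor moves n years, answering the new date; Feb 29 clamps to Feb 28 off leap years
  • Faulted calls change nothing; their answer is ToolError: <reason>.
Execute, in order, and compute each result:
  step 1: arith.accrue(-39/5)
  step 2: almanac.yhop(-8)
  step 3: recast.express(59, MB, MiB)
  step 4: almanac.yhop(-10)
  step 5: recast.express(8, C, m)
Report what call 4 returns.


→ arith.accrue(x='-39/5')
← -39/5
→ almanac.yhop(n='-8')
← 1861-04-13
→ recast.express(v='59', u_from='MB', u_to='MiB')
← 921875/16384
→ almanac.yhop(n='-10')
← 1851-04-13
→ recast.express(v='8', u_from='C', u_to='m')
← ToolError: incompatible units

Answer: 1851-04-13


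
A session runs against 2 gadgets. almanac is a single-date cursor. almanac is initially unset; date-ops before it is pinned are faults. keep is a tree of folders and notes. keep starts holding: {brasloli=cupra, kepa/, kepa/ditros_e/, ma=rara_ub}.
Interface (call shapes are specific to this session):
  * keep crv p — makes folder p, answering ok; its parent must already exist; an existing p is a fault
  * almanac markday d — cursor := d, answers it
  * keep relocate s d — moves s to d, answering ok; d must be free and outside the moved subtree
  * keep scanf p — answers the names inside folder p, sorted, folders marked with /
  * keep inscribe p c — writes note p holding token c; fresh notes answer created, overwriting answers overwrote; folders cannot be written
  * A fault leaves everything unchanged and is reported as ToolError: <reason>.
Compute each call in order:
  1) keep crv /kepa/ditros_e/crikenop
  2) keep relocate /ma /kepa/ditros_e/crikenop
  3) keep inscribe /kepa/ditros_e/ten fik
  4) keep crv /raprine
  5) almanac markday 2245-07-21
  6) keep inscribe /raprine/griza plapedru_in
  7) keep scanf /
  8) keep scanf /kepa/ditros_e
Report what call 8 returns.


[in] keep crv p='/kepa/ditros_e/crikenop'
[out] ok
[in] keep relocate s='/ma' d='/kepa/ditros_e/crikenop'
[out] ToolError: exists
[in] keep inscribe p='/kepa/ditros_e/ten' c='fik'
[out] created
[in] keep crv p='/raprine'
[out] ok
[in] almanac markday d='2245-07-21'
[out] 2245-07-21
[in] keep inscribe p='/raprine/griza' c='plapedru_in'
[out] created
[in] keep scanf p='/'
[out] [brasloli, kepa/, ma, raprine/]
[in] keep scanf p='/kepa/ditros_e'
[out] [crikenop/, ten]

Answer: [crikenop/, ten]
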